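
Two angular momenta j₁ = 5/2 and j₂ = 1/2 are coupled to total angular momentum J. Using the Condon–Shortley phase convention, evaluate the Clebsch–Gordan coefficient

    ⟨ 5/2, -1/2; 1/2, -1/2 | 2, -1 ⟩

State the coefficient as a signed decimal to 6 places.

+0.577350

triangle: 1!*4!*0!/6! = 24/720
(j±m)!: 2!*3!*0!*1!*1!*3! = 72
prefactor² = (2J+1)*Δ*N² = 12
  k=0: +1/(0!*1!*3!*0!*1!*0!) = 1/6
Σ = 1/6  ⇒  CG² = 12*1/6² = 1/3
CG = +√(1/3) = +0.577350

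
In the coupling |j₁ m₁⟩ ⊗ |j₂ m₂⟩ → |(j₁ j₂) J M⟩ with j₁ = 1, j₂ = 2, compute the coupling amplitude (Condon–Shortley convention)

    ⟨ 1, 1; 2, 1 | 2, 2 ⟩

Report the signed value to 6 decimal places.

√[5·1!1!3!/6! · 2!0!3!1!4!0!] = √(12)
  +(−1)^0/∏(0,1,0,3,1,0)! = 1/6  (running 1/6)
⟨..|..⟩ = √(12)·(1/6) = +0.577350

+0.577350  (= +√(1/3))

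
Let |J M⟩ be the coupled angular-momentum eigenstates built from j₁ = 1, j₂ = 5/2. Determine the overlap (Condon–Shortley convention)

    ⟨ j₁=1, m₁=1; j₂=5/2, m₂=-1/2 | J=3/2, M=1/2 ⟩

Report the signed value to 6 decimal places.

+0.447214  (= +√(1/5))

triangle: 2!×0!×3!/6! = 12/720
(j±m)!: 2!×0!×2!×3!×2!×1! = 48
prefactor² = (2J+1)×Δ×N² = 16/5
  k=0: +1/(0!×2!×0!×2!×0!×1!) = 1/4
Σ = 1/4  ⇒  CG² = 16/5×1/4² = 1/5
CG = +√(1/5) = +0.447214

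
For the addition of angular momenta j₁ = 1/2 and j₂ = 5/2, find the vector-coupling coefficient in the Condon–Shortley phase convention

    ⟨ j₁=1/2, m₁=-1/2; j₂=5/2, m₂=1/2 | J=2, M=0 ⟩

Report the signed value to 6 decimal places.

−√(1/2) ≈ -0.707107

j₁+j₂−J=1  J+j₁−j₂=0  J−j₁+j₂=4  j₁+j₂+J+1=6
(j₁±m₁, j₂±m₂, J±M) = (0,1,3,2,2,2)
P² = 8
sum k=1..1:
  [1] −1/4 = -1/4
S = -1/4
C² = P²·S² = 1/2 ; C = -0.707107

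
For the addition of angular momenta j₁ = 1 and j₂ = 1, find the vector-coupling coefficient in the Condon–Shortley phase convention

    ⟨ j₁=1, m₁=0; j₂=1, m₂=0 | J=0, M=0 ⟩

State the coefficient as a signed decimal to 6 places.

j₁+j₂−J=2  J+j₁−j₂=0  J−j₁+j₂=0  j₁+j₂+J+1=3
(j₁±m₁, j₂±m₂, J±M) = (1,1,1,1,0,0)
P² = 1/3
sum k=1..1:
  [1] −1/1 = -1
S = -1
C² = P²·S² = 1/3 ; C = -0.577350

-0.577350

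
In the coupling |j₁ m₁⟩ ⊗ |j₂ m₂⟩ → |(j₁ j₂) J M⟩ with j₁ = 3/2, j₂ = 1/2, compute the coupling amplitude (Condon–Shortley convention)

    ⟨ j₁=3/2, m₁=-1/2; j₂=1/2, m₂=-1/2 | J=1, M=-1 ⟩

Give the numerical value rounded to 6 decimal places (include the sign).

+0.500000  (= +√(1/4))

triangle: 1!×2!×0!/4! = 2/24
(j±m)!: 1!×2!×0!×1!×0!×2! = 4
prefactor² = (2J+1)×Δ×N² = 1
  k=0: +1/(0!×1!×2!×0!×0!×0!) = 1/2
Σ = 1/2  ⇒  CG² = 1×1/2² = 1/4
CG = +√(1/4) = +0.500000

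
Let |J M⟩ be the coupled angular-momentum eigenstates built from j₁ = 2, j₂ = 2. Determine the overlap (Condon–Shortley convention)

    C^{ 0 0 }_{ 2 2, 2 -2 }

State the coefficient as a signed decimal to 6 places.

+0.447214  (= +√(1/5))

triangle: 4!·0!·0!/5! = 24/120
(j±m)!: 4!·0!·0!·4!·0!·0! = 576
prefactor² = (2J+1)·Δ·N² = 576/5
  k=0: +1/(0!·4!·0!·0!·0!·0!) = 1/24
Σ = 1/24  ⇒  CG² = 576/5·1/24² = 1/5
CG = +√(1/5) = +0.447214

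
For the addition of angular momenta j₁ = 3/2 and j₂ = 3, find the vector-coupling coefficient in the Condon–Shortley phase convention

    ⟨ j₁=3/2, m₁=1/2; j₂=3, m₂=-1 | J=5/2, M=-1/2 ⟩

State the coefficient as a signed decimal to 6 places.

√[6·2!1!4!/8! · 2!1!2!4!2!3!] = √(288/35)
  +(−1)^0/∏(0,2,1,2,0,2)! = 1/8  (running 1/8)
  +(−1)^1/∏(1,1,0,1,1,3)! = -1/6  (running -1/24)
⟨..|..⟩ = √(288/35)·(-1/24) = -0.119523

-0.119523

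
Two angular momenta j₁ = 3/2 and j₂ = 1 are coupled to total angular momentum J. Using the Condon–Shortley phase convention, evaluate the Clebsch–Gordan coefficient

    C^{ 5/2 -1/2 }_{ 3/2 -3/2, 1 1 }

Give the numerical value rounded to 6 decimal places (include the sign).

triangle: 0!*3!*2!/6! = 12/720
(j±m)!: 0!*3!*2!*0!*2!*3! = 144
prefactor² = (2J+1)*Δ*N² = 72/5
  k=0: +1/(0!*0!*3!*2!*0!*0!) = 1/12
Σ = 1/12  ⇒  CG² = 72/5*1/12² = 1/10
CG = +√(1/10) = +0.316228

+0.316228  (= +√(1/10))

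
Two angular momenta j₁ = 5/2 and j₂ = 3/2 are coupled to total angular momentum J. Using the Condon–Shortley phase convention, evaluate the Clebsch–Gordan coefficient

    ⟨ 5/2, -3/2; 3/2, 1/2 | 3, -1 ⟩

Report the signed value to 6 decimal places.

√[7·1!4!2!/8! · 1!4!2!1!2!4!] = √(96/5)
  +(−1)^0/∏(0,1,4,2,0,0)! = 1/48  (running 1/48)
  +(−1)^1/∏(1,0,3,1,1,1)! = -1/6  (running -7/48)
⟨..|..⟩ = √(96/5)·(-7/48) = -0.639010

-0.639010  (= −√(49/120))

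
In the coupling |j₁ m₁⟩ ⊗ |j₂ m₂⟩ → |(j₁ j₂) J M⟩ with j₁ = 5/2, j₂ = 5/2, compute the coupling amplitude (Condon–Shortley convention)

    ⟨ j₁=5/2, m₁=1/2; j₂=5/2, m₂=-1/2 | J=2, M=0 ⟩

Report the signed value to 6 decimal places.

triangle: 3!×2!×2!/8! = 24/40320
(j±m)!: 3!×2!×2!×3!×2!×2! = 576
prefactor² = (2J+1)×Δ×N² = 12/7
  k=0: +1/(0!×3!×2!×2!×0!×0!) = 1/24
  k=1: −1/(1!×2!×1!×1!×1!×1!) = -1/2
  k=2: +1/(2!×1!×0!×0!×2!×2!) = 1/8
Σ = -1/3  ⇒  CG² = 12/7×(-1/3)² = 4/21
CG = −√(4/21) = -0.436436

-0.436436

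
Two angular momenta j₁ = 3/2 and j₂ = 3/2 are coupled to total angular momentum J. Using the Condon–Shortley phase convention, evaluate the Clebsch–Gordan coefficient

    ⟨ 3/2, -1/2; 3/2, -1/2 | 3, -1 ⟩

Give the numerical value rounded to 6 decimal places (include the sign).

+√(3/5) = +0.774597

√[7·0!3!3!/7! · 1!2!1!2!2!4!] = √(48/5)
  +(−1)^0/∏(0,0,2,1,1,2)! = 1/4  (running 1/4)
⟨..|..⟩ = √(48/5)·(1/4) = +0.774597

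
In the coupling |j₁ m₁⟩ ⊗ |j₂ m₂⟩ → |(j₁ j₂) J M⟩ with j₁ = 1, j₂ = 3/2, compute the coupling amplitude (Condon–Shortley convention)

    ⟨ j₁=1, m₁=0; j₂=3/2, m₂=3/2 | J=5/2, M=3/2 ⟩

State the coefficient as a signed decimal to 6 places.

+√(2/5) = +0.632456

triangle: 0!*2!*3!/6! = 12/720
(j±m)!: 1!*1!*3!*0!*4!*1! = 144
prefactor² = (2J+1)*Δ*N² = 72/5
  k=0: +1/(0!*0!*1!*3!*1!*0!) = 1/6
Σ = 1/6  ⇒  CG² = 72/5*1/6² = 2/5
CG = +√(2/5) = +0.632456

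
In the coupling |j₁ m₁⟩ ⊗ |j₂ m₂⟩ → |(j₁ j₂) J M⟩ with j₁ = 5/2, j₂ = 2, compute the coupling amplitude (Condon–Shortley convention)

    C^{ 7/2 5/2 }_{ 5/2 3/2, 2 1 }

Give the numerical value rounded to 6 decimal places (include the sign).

√[8·1!4!3!/9! · 4!1!3!1!6!1!] = √(2304/7)
  +(−1)^0/∏(0,1,1,3,3,0)! = 1/36  (running 1/36)
  +(−1)^1/∏(1,0,0,2,4,1)! = -1/48  (running 1/144)
⟨..|..⟩ = √(2304/7)·(1/144) = +0.125988

+0.125988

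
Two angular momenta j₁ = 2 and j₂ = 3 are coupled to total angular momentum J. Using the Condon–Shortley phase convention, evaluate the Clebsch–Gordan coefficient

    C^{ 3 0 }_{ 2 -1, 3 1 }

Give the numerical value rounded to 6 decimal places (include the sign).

√[7·2!2!4!/9! · 1!3!4!2!3!3!] = √(96/5)
  +(−1)^1/∏(1,1,2,3,0,1)! = -1/12  (running -1/12)
  +(−1)^2/∏(2,0,1,2,1,2)! = 1/8  (running 1/24)
⟨..|..⟩ = √(96/5)·(1/24) = +0.182574

+√(1/30) = +0.182574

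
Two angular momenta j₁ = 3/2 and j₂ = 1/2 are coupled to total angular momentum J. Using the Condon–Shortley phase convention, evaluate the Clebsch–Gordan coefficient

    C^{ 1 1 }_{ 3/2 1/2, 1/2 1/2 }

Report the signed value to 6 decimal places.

-0.500000

j₁+j₂−J=1  J+j₁−j₂=2  J−j₁+j₂=0  j₁+j₂+J+1=4
(j₁±m₁, j₂±m₂, J±M) = (2,1,1,0,2,0)
P² = 1
sum k=1..1:
  [1] −1/2 = -1/2
S = -1/2
C² = P²·S² = 1/4 ; C = -0.500000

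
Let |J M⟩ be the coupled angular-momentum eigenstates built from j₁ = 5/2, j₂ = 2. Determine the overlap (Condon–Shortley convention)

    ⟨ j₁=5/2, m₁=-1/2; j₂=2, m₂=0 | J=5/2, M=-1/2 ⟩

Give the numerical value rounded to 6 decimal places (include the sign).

triangle: 2!·3!·2!/8! = 24/40320
(j±m)!: 2!·3!·2!·2!·2!·3! = 576
prefactor² = (2J+1)·Δ·N² = 72/35
  k=0: +1/(0!·2!·3!·2!·0!·0!) = 1/24
  k=1: −1/(1!·1!·2!·1!·1!·1!) = -1/2
  k=2: +1/(2!·0!·1!·0!·2!·2!) = 1/8
Σ = -1/3  ⇒  CG² = 72/35·(-1/3)² = 8/35
CG = −√(8/35) = -0.478091

−√(8/35) ≈ -0.478091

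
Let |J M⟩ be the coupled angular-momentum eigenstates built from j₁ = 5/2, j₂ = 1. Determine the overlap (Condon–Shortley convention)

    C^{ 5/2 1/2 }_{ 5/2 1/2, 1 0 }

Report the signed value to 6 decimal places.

triangle: 1!*4!*1!/7! = 24/5040
(j±m)!: 3!*2!*1!*1!*3!*2! = 144
prefactor² = (2J+1)*Δ*N² = 144/35
  k=0: +1/(0!*1!*2!*1!*2!*0!) = 1/4
  k=1: −1/(1!*0!*1!*0!*3!*1!) = -1/6
Σ = 1/12  ⇒  CG² = 144/35*1/12² = 1/35
CG = +√(1/35) = +0.169031

+√(1/35) ≈ +0.169031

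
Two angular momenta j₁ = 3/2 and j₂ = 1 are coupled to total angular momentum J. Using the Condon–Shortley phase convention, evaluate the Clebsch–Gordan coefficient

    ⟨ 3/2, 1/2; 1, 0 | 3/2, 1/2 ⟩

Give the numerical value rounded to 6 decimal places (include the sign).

√[4·1!2!1!/5! · 2!1!1!1!2!1!] = √(4/15)
  +(−1)^0/∏(0,1,1,1,1,0)! = 1  (running 1)
  +(−1)^1/∏(1,0,0,0,2,1)! = -1/2  (running 1/2)
⟨..|..⟩ = √(4/15)·(1/2) = +0.258199

+0.258199  (= +√(1/15))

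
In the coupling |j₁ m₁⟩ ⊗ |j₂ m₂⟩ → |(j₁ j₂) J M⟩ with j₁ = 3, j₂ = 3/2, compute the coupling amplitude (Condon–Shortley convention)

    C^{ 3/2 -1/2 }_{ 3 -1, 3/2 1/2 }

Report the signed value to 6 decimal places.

+0.585540  (= +√(12/35))

triangle: 3!·3!·0!/7! = 36/5040
(j±m)!: 2!·4!·2!·1!·1!·2! = 192
prefactor² = (2J+1)·Δ·N² = 192/35
  k=2: +1/(2!·1!·2!·0!·1!·0!) = 1/4
Σ = 1/4  ⇒  CG² = 192/35·1/4² = 12/35
CG = +√(12/35) = +0.585540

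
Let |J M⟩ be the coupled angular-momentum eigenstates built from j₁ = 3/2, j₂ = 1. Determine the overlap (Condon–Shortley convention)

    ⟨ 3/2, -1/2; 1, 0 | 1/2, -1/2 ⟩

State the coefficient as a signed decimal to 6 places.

−√(1/3) ≈ -0.577350

√[2·2!1!0!/4! · 1!2!1!1!0!1!] = √(1/3)
  +(−1)^1/∏(1,1,1,0,0,0)! = -1  (running -1)
⟨..|..⟩ = √(1/3)·(-1) = -0.577350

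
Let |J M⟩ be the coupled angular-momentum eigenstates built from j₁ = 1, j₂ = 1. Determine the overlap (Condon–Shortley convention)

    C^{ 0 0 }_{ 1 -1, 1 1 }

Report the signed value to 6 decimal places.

+0.577350

triangle: 2!·0!·0!/3! = 2/6
(j±m)!: 0!·2!·2!·0!·0!·0! = 4
prefactor² = (2J+1)·Δ·N² = 4/3
  k=2: +1/(2!·0!·0!·0!·0!·0!) = 1/2
Σ = 1/2  ⇒  CG² = 4/3·1/2² = 1/3
CG = +√(1/3) = +0.577350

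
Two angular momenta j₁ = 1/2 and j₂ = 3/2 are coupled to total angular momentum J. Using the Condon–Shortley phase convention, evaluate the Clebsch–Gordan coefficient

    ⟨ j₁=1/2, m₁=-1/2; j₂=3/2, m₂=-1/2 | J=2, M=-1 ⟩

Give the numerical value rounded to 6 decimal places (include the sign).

+√(3/4) = +0.866025

triangle: 0!×1!×3!/5! = 6/120
(j±m)!: 0!×1!×1!×2!×1!×3! = 12
prefactor² = (2J+1)×Δ×N² = 3
  k=0: +1/(0!×0!×1!×1!×0!×2!) = 1/2
Σ = 1/2  ⇒  CG² = 3×1/2² = 3/4
CG = +√(3/4) = +0.866025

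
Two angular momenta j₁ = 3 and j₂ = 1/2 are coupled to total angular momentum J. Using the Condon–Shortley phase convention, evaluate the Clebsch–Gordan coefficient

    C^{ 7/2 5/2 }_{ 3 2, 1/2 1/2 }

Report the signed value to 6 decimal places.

triangle: 0!*6!*1!/8! = 720/40320
(j±m)!: 5!*1!*1!*0!*6!*1! = 86400
prefactor² = (2J+1)*Δ*N² = 86400/7
  k=0: +1/(0!*0!*1!*1!*5!*0!) = 1/120
Σ = 1/120  ⇒  CG² = 86400/7*1/120² = 6/7
CG = +√(6/7) = +0.925820

+0.925820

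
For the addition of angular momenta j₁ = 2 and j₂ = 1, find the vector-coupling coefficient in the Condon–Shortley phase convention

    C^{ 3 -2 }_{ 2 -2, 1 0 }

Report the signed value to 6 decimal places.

j₁+j₂−J=0  J+j₁−j₂=4  J−j₁+j₂=2  j₁+j₂+J+1=7
(j₁±m₁, j₂±m₂, J±M) = (0,4,1,1,1,5)
P² = 192
sum k=0..0:
  [0] +1/24 = 1/24
S = 1/24
C² = P²·S² = 1/3 ; C = +0.577350

+√(1/3) ≈ +0.577350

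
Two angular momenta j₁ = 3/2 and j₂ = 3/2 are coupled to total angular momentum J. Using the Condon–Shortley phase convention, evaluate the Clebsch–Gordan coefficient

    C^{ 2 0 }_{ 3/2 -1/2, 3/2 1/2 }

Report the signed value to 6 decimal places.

-0.500000  (= −√(1/4))

√[5·1!2!2!/6! · 1!2!2!1!2!2!] = √(4/9)
  +(−1)^0/∏(0,1,2,2,0,0)! = 1/4  (running 1/4)
  +(−1)^1/∏(1,0,1,1,1,1)! = -1  (running -3/4)
⟨..|..⟩ = √(4/9)·(-3/4) = -0.500000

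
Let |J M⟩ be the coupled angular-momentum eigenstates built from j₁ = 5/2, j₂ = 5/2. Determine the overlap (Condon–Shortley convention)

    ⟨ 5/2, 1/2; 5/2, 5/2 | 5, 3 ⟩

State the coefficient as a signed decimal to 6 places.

+0.471405  (= +√(2/9))

triangle: 0!·5!·5!/11! = 14400/39916800
(j±m)!: 3!·2!·5!·0!·8!·2! = 116121600
prefactor² = (2J+1)·Δ·N² = 460800
  k=0: +1/(0!·0!·2!·5!·3!·0!) = 1/1440
Σ = 1/1440  ⇒  CG² = 460800·1/1440² = 2/9
CG = +√(2/9) = +0.471405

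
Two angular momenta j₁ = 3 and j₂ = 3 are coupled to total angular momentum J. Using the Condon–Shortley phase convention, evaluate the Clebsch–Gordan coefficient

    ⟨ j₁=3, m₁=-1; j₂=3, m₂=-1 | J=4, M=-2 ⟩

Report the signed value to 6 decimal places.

j₁+j₂−J=2  J+j₁−j₂=4  J−j₁+j₂=4  j₁+j₂+J+1=11
(j₁±m₁, j₂±m₂, J±M) = (2,4,2,4,2,6)
P² = 331776/385
sum k=0..2:
  [0] +1/192 = 1/192
  [1] −1/36 = -1/36
  [2] +1/192 = 1/192
S = -5/288
C² = P²·S² = 20/77 ; C = -0.509647

−√(20/77) = -0.509647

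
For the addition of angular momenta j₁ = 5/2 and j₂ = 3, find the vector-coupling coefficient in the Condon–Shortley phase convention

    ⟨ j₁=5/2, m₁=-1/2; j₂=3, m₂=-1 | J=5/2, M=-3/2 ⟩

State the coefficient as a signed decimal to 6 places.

-0.169031  (= −√(1/35))

triangle: 3!×2!×3!/9! = 72/362880
(j±m)!: 2!×3!×2!×4!×1!×4! = 13824
prefactor² = (2J+1)×Δ×N² = 576/35
  k=1: −1/(1!×2!×2!×1!×0!×2!) = -1/8
  k=2: +1/(2!×1!×1!×0!×1!×3!) = 1/12
Σ = -1/24  ⇒  CG² = 576/35×(-1/24)² = 1/35
CG = −√(1/35) = -0.169031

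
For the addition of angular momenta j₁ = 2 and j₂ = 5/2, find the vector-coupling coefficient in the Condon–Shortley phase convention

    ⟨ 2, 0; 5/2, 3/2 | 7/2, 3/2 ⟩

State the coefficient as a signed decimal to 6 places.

√[8·1!3!4!/9! · 2!2!4!1!5!2!] = √(512/7)
  +(−1)^0/∏(0,1,2,4,1,0)! = 1/48  (running 1/48)
  +(−1)^1/∏(1,0,1,3,2,1)! = -1/12  (running -1/16)
⟨..|..⟩ = √(512/7)·(-1/16) = -0.534522

−√(2/7) = -0.534522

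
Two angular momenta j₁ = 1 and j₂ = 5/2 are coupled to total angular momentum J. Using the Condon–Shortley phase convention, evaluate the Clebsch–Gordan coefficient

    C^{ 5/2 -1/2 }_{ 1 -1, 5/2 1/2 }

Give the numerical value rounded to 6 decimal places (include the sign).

√[6·1!1!4!/7! · 0!2!3!2!2!3!] = √(288/35)
  +(−1)^1/∏(1,0,1,2,0,2)! = -1/4  (running -1/4)
⟨..|..⟩ = √(288/35)·(-1/4) = -0.717137

-0.717137  (= −√(18/35))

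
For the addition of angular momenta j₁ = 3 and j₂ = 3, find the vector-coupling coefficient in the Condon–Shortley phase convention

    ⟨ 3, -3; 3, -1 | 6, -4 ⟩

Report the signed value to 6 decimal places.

√[13·0!6!6!/13! · 0!6!2!4!2!10!] = √(2985984000/11)
  +(−1)^0/∏(0,0,6,2,0,4)! = 1/34560  (running 1/34560)
⟨..|..⟩ = √(2985984000/11)·(1/34560) = +0.476731

+0.476731  (= +√(5/22))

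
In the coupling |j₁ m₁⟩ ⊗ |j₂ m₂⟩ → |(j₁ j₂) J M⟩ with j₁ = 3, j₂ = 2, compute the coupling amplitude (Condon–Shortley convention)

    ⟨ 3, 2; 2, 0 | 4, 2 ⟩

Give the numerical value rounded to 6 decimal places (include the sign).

j₁+j₂−J=1  J+j₁−j₂=5  J−j₁+j₂=3  j₁+j₂+J+1=10
(j₁±m₁, j₂±m₂, J±M) = (5,1,2,2,6,2)
P² = 8640/7
sum k=0..1:
  [0] +1/48 = 1/48
  [1] −1/240 = -1/240
S = 1/60
C² = P²·S² = 12/35 ; C = +0.585540

+√(12/35) ≈ +0.585540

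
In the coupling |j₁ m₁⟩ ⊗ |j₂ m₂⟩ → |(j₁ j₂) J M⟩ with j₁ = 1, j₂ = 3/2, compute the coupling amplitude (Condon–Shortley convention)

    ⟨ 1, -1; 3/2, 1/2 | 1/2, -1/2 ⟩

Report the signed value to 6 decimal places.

√[2·2!0!1!/4! · 0!2!2!1!0!1!] = √(2/3)
  +(−1)^2/∏(2,0,0,0,0,1)! = 1/2  (running 1/2)
⟨..|..⟩ = √(2/3)·(1/2) = +0.408248

+0.408248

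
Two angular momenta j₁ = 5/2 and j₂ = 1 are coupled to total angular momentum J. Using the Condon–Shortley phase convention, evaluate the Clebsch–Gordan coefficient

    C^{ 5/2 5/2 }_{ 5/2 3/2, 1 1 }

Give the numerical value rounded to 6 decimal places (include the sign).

√[6·1!4!1!/7! · 4!1!2!0!5!0!] = √(1152/7)
  +(−1)^1/∏(1,0,0,1,4,0)! = -1/24  (running -1/24)
⟨..|..⟩ = √(1152/7)·(-1/24) = -0.534522

−√(2/7) ≈ -0.534522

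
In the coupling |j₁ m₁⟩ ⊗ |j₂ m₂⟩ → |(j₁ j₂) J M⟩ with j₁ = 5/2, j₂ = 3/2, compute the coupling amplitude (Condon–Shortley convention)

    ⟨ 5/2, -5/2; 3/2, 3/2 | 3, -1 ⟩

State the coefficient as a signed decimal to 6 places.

−√(1/8) = -0.353553

triangle: 1!*4!*2!/8! = 48/40320
(j±m)!: 0!*5!*3!*0!*2!*4! = 34560
prefactor² = (2J+1)*Δ*N² = 288
  k=1: −1/(1!*0!*4!*2!*0!*0!) = -1/48
Σ = -1/48  ⇒  CG² = 288*(-1/48)² = 1/8
CG = −√(1/8) = -0.353553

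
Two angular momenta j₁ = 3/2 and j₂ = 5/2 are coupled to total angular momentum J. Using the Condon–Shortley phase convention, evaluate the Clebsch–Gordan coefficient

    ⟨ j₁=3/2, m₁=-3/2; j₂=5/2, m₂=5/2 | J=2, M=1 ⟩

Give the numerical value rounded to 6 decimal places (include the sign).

+√(5/14) = +0.597614

j₁+j₂−J=2  J+j₁−j₂=1  J−j₁+j₂=3  j₁+j₂+J+1=7
(j₁±m₁, j₂±m₂, J±M) = (0,3,5,0,3,1)
P² = 360/7
sum k=2..2:
  [2] +1/12 = 1/12
S = 1/12
C² = P²·S² = 5/14 ; C = +0.597614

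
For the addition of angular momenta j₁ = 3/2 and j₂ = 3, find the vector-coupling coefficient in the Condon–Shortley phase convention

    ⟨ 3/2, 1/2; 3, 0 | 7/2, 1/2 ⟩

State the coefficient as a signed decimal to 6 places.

+0.308607  (= +√(2/21))

j₁+j₂−J=1  J+j₁−j₂=2  J−j₁+j₂=5  j₁+j₂+J+1=9
(j₁±m₁, j₂±m₂, J±M) = (2,1,3,3,4,3)
P² = 384/7
sum k=0..1:
  [0] +1/12 = 1/12
  [1] −1/24 = -1/24
S = 1/24
C² = P²·S² = 2/21 ; C = +0.308607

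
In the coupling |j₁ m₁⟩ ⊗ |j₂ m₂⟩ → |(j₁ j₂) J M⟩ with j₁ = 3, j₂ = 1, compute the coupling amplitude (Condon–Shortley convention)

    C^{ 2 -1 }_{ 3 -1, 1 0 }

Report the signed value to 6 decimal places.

−√(8/21) = -0.617213

√[5·2!4!0!/7! · 2!4!1!1!1!3!] = √(96/7)
  +(−1)^1/∏(1,1,3,0,1,0)! = -1/6  (running -1/6)
⟨..|..⟩ = √(96/7)·(-1/6) = -0.617213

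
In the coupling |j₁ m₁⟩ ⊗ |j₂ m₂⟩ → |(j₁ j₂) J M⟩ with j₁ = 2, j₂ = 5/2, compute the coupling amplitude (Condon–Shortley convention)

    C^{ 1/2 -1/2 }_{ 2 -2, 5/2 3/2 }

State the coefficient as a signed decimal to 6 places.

√[2·4!0!1!/6! · 0!4!4!1!0!1!] = √(192/5)
  +(−1)^4/∏(4,0,0,0,0,1)! = 1/24  (running 1/24)
⟨..|..⟩ = √(192/5)·(1/24) = +0.258199

+√(1/15) ≈ +0.258199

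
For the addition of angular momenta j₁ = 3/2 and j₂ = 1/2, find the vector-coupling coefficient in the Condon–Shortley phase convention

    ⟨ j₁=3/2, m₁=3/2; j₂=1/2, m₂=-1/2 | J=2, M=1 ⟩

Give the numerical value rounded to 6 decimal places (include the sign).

j₁+j₂−J=0  J+j₁−j₂=3  J−j₁+j₂=1  j₁+j₂+J+1=5
(j₁±m₁, j₂±m₂, J±M) = (3,0,0,1,3,1)
P² = 9
sum k=0..0:
  [0] +1/6 = 1/6
S = 1/6
C² = P²·S² = 1/4 ; C = +0.500000

+√(1/4) ≈ +0.500000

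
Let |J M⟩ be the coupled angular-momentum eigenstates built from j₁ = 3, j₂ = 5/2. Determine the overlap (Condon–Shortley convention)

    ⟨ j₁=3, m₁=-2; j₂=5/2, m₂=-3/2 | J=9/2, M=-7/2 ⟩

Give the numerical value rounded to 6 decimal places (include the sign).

−√(1/99) ≈ -0.100504

j₁+j₂−J=1  J+j₁−j₂=5  J−j₁+j₂=4  j₁+j₂+J+1=11
(j₁±m₁, j₂±m₂, J±M) = (1,5,1,4,1,8)
P² = 921600/11
sum k=0..1:
  [0] +1/720 = 1/720
  [1] −1/576 = -1/576
S = -1/2880
C² = P²·S² = 1/99 ; C = -0.100504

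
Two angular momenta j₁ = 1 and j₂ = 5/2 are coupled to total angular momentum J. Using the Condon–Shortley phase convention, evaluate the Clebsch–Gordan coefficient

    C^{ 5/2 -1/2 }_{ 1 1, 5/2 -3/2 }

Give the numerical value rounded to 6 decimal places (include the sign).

+0.676123

j₁+j₂−J=1  J+j₁−j₂=1  J−j₁+j₂=4  j₁+j₂+J+1=7
(j₁±m₁, j₂±m₂, J±M) = (2,0,1,4,2,3)
P² = 576/35
sum k=0..0:
  [0] +1/6 = 1/6
S = 1/6
C² = P²·S² = 16/35 ; C = +0.676123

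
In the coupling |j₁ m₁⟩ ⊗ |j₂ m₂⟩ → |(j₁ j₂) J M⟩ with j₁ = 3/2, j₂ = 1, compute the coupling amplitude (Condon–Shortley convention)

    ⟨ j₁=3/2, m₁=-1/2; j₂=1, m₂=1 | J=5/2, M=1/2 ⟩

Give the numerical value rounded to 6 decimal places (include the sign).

+0.547723  (= +√(3/10))

√[6·0!3!2!/6! · 1!2!2!0!3!2!] = √(24/5)
  +(−1)^0/∏(0,0,2,2,1,0)! = 1/4  (running 1/4)
⟨..|..⟩ = √(24/5)·(1/4) = +0.547723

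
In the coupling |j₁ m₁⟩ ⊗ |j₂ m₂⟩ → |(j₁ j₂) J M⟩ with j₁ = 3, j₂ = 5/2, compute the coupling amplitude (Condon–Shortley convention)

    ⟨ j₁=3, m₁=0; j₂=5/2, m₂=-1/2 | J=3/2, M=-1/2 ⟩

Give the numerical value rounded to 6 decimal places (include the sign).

triangle: 4!·2!·1!/8! = 48/40320
(j±m)!: 3!·3!·2!·3!·1!·2! = 864
prefactor² = (2J+1)·Δ·N² = 144/35
  k=1: −1/(1!·3!·2!·1!·0!·0!) = -1/12
  k=2: +1/(2!·2!·1!·0!·1!·1!) = 1/4
Σ = 1/6  ⇒  CG² = 144/35·1/6² = 4/35
CG = +√(4/35) = +0.338062

+√(4/35) = +0.338062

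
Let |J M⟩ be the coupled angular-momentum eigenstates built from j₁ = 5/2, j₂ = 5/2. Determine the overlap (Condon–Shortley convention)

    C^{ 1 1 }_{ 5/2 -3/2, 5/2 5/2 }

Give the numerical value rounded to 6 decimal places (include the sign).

+0.377964

j₁+j₂−J=4  J+j₁−j₂=1  J−j₁+j₂=1  j₁+j₂+J+1=7
(j₁±m₁, j₂±m₂, J±M) = (1,4,5,0,2,0)
P² = 576/7
sum k=4..4:
  [4] +1/24 = 1/24
S = 1/24
C² = P²·S² = 1/7 ; C = +0.377964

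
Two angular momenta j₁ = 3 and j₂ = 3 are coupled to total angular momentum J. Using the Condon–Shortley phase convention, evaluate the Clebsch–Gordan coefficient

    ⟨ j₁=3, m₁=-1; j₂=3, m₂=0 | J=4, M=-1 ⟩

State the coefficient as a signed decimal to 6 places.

−√(15/154) = -0.312094

√[9·2!4!4!/11! · 2!4!3!3!3!5!] = √(124416/385)
  +(−1)^0/∏(0,2,4,3,0,1)! = 1/288  (running 1/288)
  +(−1)^1/∏(1,1,3,2,1,2)! = -1/24  (running -11/288)
  +(−1)^2/∏(2,0,2,1,2,3)! = 1/48  (running -5/288)
⟨..|..⟩ = √(124416/385)·(-5/288) = -0.312094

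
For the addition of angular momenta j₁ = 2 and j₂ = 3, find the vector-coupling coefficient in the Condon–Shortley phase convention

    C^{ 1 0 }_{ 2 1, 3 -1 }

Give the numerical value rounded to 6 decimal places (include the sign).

j₁+j₂−J=4  J+j₁−j₂=0  J−j₁+j₂=2  j₁+j₂+J+1=7
(j₁±m₁, j₂±m₂, J±M) = (3,1,2,4,1,1)
P² = 288/35
sum k=1..1:
  [1] −1/6 = -1/6
S = -1/6
C² = P²·S² = 8/35 ; C = -0.478091

−√(8/35) = -0.478091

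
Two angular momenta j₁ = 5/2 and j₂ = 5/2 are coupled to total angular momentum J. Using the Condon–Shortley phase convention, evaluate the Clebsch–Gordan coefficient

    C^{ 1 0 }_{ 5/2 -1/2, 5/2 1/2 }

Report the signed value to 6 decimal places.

√[3·4!1!1!/7! · 2!3!3!2!1!1!] = √(72/35)
  +(−1)^2/∏(2,2,1,1,0,0)! = 1/4  (running 1/4)
  +(−1)^3/∏(3,1,0,0,1,1)! = -1/6  (running 1/12)
⟨..|..⟩ = √(72/35)·(1/12) = +0.119523

+0.119523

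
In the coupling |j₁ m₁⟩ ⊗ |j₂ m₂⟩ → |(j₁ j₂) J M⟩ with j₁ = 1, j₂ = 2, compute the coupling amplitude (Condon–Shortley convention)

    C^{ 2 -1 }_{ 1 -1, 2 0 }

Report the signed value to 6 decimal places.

√[5·1!1!3!/6! · 0!2!2!2!1!3!] = √(2)
  +(−1)^1/∏(1,0,1,1,0,2)! = -1/2  (running -1/2)
⟨..|..⟩ = √(2)·(-1/2) = -0.707107

−√(1/2) ≈ -0.707107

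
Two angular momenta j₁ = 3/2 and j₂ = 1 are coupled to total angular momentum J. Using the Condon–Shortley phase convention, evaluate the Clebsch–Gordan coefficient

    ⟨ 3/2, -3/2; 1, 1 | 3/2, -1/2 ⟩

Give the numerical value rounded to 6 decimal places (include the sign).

−√(2/5) ≈ -0.632456

√[4·1!2!1!/5! · 0!3!2!0!1!2!] = √(8/5)
  +(−1)^1/∏(1,0,2,1,0,0)! = -1/2  (running -1/2)
⟨..|..⟩ = √(8/5)·(-1/2) = -0.632456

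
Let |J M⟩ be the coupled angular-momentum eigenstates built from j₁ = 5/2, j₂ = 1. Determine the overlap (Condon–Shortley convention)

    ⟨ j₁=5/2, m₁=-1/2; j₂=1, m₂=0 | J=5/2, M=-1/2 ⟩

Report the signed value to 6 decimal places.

-0.169031

triangle: 1!·4!·1!/7! = 24/5040
(j±m)!: 2!·3!·1!·1!·2!·3! = 144
prefactor² = (2J+1)·Δ·N² = 144/35
  k=0: +1/(0!·1!·3!·1!·1!·0!) = 1/6
  k=1: −1/(1!·0!·2!·0!·2!·1!) = -1/4
Σ = -1/12  ⇒  CG² = 144/35·(-1/12)² = 1/35
CG = −√(1/35) = -0.169031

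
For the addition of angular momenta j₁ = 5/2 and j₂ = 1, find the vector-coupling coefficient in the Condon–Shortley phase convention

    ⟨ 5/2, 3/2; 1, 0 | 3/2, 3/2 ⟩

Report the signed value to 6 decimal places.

j₁+j₂−J=2  J+j₁−j₂=3  J−j₁+j₂=0  j₁+j₂+J+1=6
(j₁±m₁, j₂±m₂, J±M) = (4,1,1,1,3,0)
P² = 48/5
sum k=1..1:
  [1] −1/6 = -1/6
S = -1/6
C² = P²·S² = 4/15 ; C = -0.516398

-0.516398  (= −√(4/15))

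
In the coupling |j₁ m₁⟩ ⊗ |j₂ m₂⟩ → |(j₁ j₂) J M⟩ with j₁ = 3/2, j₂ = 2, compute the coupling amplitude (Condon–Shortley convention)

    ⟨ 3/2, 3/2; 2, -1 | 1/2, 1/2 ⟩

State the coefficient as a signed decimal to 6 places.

+0.316228  (= +√(1/10))

√[2·3!0!1!/5! · 3!0!1!3!1!0!] = √(18/5)
  +(−1)^0/∏(0,3,0,1,0,0)! = 1/6  (running 1/6)
⟨..|..⟩ = √(18/5)·(1/6) = +0.316228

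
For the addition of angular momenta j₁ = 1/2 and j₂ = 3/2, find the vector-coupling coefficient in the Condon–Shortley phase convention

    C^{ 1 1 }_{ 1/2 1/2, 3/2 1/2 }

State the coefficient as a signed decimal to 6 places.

triangle: 1!*0!*2!/4! = 2/24
(j±m)!: 1!*0!*2!*1!*2!*0! = 4
prefactor² = (2J+1)*Δ*N² = 1
  k=0: +1/(0!*1!*0!*2!*0!*0!) = 1/2
Σ = 1/2  ⇒  CG² = 1*1/2² = 1/4
CG = +√(1/4) = +0.500000

+√(1/4) ≈ +0.500000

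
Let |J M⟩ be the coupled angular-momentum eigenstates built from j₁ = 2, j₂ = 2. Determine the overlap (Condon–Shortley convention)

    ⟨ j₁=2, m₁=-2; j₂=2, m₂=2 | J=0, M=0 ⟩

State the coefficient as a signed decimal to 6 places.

+0.447214

j₁+j₂−J=4  J+j₁−j₂=0  J−j₁+j₂=0  j₁+j₂+J+1=5
(j₁±m₁, j₂±m₂, J±M) = (0,4,4,0,0,0)
P² = 576/5
sum k=4..4:
  [4] +1/24 = 1/24
S = 1/24
C² = P²·S² = 1/5 ; C = +0.447214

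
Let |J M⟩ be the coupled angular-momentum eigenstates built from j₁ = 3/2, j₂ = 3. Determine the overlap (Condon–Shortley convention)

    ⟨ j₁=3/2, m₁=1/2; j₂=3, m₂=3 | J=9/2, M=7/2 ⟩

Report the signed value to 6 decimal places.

+0.577350

triangle: 0!*3!*6!/10! = 4320/3628800
(j±m)!: 2!*1!*6!*0!*8!*1! = 58060800
prefactor² = (2J+1)*Δ*N² = 691200
  k=0: +1/(0!*0!*1!*6!*2!*0!) = 1/1440
Σ = 1/1440  ⇒  CG² = 691200*1/1440² = 1/3
CG = +√(1/3) = +0.577350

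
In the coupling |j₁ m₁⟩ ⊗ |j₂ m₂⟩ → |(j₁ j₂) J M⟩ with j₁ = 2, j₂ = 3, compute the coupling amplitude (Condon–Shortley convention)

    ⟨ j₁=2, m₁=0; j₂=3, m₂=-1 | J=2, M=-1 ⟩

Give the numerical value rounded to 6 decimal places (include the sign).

√[5·3!1!3!/8! · 2!2!2!4!1!3!] = √(36/7)
  +(−1)^1/∏(1,2,1,1,0,2)! = -1/4  (running -1/4)
  +(−1)^2/∏(2,1,0,0,1,3)! = 1/12  (running -1/6)
⟨..|..⟩ = √(36/7)·(-1/6) = -0.377964

−√(1/7) ≈ -0.377964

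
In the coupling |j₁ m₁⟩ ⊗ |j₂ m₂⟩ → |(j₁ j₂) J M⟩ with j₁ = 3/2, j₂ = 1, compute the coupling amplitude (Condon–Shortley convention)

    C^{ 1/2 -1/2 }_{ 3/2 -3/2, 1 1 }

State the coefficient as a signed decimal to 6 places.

+√(1/2) = +0.707107

j₁+j₂−J=2  J+j₁−j₂=1  J−j₁+j₂=0  j₁+j₂+J+1=4
(j₁±m₁, j₂±m₂, J±M) = (0,3,2,0,0,1)
P² = 2
sum k=2..2:
  [2] +1/2 = 1/2
S = 1/2
C² = P²·S² = 1/2 ; C = +0.707107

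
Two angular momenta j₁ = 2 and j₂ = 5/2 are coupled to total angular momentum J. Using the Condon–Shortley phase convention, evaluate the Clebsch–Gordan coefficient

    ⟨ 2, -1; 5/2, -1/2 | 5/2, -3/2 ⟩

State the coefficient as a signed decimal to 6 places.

j₁+j₂−J=2  J+j₁−j₂=2  J−j₁+j₂=3  j₁+j₂+J+1=8
(j₁±m₁, j₂±m₂, J±M) = (1,3,2,3,1,4)
P² = 216/35
sum k=1..2:
  [1] −1/4 = -1/4
  [2] +1/12 = 1/12
S = -1/6
C² = P²·S² = 6/35 ; C = -0.414039

−√(6/35) ≈ -0.414039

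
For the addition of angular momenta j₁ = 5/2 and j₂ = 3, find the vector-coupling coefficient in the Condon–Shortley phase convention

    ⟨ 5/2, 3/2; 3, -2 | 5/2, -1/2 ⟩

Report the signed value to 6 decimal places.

+√(1/14) = +0.267261

triangle: 3!×2!×3!/9! = 72/362880
(j±m)!: 4!×1!×1!×5!×2!×3! = 34560
prefactor² = (2J+1)×Δ×N² = 288/7
  k=0: +1/(0!×3!×1!×1!×1!×2!) = 1/12
  k=1: −1/(1!×2!×0!×0!×2!×3!) = -1/24
Σ = 1/24  ⇒  CG² = 288/7×1/24² = 1/14
CG = +√(1/14) = +0.267261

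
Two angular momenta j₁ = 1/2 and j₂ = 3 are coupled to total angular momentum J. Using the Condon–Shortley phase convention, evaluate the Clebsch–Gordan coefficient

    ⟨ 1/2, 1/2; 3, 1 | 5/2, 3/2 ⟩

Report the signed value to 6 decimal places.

j₁+j₂−J=1  J+j₁−j₂=0  J−j₁+j₂=5  j₁+j₂+J+1=7
(j₁±m₁, j₂±m₂, J±M) = (1,0,4,2,4,1)
P² = 1152/7
sum k=0..0:
  [0] +1/24 = 1/24
S = 1/24
C² = P²·S² = 2/7 ; C = +0.534522

+0.534522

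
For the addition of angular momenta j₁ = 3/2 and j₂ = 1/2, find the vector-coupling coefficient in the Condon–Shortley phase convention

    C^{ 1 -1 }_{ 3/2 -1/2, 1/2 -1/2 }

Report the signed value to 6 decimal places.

triangle: 1!·2!·0!/4! = 2/24
(j±m)!: 1!·2!·0!·1!·0!·2! = 4
prefactor² = (2J+1)·Δ·N² = 1
  k=0: +1/(0!·1!·2!·0!·0!·0!) = 1/2
Σ = 1/2  ⇒  CG² = 1·1/2² = 1/4
CG = +√(1/4) = +0.500000

+√(1/4) = +0.500000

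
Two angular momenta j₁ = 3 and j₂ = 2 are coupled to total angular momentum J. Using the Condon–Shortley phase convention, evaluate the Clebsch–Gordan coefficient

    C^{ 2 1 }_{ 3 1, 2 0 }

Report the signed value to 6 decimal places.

j₁+j₂−J=3  J+j₁−j₂=3  J−j₁+j₂=1  j₁+j₂+J+1=8
(j₁±m₁, j₂±m₂, J±M) = (4,2,2,2,3,1)
P² = 36/7
sum k=1..2:
  [1] −1/4 = -1/4
  [2] +1/12 = 1/12
S = -1/6
C² = P²·S² = 1/7 ; C = -0.377964

-0.377964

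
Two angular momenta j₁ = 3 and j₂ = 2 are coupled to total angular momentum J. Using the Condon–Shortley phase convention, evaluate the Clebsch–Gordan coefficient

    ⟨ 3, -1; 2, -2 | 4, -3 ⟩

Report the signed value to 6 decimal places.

√[9·1!5!3!/10! · 2!4!0!4!1!7!] = √(10368)
  +(−1)^0/∏(0,1,4,0,1,3)! = 1/144  (running 1/144)
⟨..|..⟩ = √(10368)·(1/144) = +0.707107

+√(1/2) = +0.707107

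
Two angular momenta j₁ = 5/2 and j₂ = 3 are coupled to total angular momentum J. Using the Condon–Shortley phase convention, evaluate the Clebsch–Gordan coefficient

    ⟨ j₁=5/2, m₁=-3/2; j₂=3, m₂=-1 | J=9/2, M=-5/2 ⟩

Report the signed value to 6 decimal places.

−√(10/99) = -0.317821

√[10·1!4!5!/11! · 1!4!2!4!2!7!] = √(92160/11)
  +(−1)^0/∏(0,1,4,2,0,3)! = 1/288  (running 1/288)
  +(−1)^1/∏(1,0,3,1,1,4)! = -1/144  (running -1/288)
⟨..|..⟩ = √(92160/11)·(-1/288) = -0.317821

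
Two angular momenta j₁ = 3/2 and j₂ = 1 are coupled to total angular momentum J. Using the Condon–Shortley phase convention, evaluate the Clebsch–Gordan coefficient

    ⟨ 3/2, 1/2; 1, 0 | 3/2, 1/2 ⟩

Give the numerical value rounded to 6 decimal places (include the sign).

j₁+j₂−J=1  J+j₁−j₂=2  J−j₁+j₂=1  j₁+j₂+J+1=5
(j₁±m₁, j₂±m₂, J±M) = (2,1,1,1,2,1)
P² = 4/15
sum k=0..1:
  [0] +1/1 = 1
  [1] −1/2 = -1/2
S = 1/2
C² = P²·S² = 1/15 ; C = +0.258199

+√(1/15) = +0.258199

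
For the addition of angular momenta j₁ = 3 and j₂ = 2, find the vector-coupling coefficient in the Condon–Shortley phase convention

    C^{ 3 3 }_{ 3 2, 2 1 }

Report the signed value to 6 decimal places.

−√(5/12) = -0.645497

√[7·2!4!2!/9! · 5!1!3!1!6!0!] = √(960)
  +(−1)^1/∏(1,1,0,2,4,0)! = -1/48  (running -1/48)
⟨..|..⟩ = √(960)·(-1/48) = -0.645497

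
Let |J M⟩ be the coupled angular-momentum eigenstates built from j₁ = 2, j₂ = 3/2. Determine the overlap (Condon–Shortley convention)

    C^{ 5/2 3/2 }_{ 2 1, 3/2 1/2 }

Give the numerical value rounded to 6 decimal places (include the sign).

j₁+j₂−J=1  J+j₁−j₂=3  J−j₁+j₂=2  j₁+j₂+J+1=7
(j₁±m₁, j₂±m₂, J±M) = (3,1,2,1,4,1)
P² = 144/35
sum k=0..1:
  [0] +1/4 = 1/4
  [1] −1/6 = -1/6
S = 1/12
C² = P²·S² = 1/35 ; C = +0.169031

+0.169031  (= +√(1/35))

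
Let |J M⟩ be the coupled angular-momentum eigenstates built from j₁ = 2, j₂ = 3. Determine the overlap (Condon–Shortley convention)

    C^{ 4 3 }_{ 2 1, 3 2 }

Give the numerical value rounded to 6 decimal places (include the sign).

−√(1/20) = -0.223607

triangle: 1!·3!·5!/10! = 720/3628800
(j±m)!: 3!·1!·5!·1!·7!·1! = 3628800
prefactor² = (2J+1)·Δ·N² = 6480
  k=0: +1/(0!·1!·1!·5!·2!·0!) = 1/240
  k=1: −1/(1!·0!·0!·4!·3!·1!) = -1/144
Σ = -1/360  ⇒  CG² = 6480·(-1/360)² = 1/20
CG = −√(1/20) = -0.223607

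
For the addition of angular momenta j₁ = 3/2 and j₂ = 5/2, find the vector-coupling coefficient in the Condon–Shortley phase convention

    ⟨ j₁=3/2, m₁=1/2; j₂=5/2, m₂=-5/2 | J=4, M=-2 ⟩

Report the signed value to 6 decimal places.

triangle: 0!·3!·5!/9! = 720/362880
(j±m)!: 2!·1!·0!·5!·2!·6! = 345600
prefactor² = (2J+1)·Δ·N² = 43200/7
  k=0: +1/(0!·0!·1!·0!·2!·5!) = 1/240
Σ = 1/240  ⇒  CG² = 43200/7·1/240² = 3/28
CG = +√(3/28) = +0.327327

+0.327327  (= +√(3/28))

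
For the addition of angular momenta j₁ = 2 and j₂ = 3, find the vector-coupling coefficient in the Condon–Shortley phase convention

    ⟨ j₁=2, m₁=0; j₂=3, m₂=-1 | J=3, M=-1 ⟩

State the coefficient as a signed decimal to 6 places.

j₁+j₂−J=2  J+j₁−j₂=2  J−j₁+j₂=4  j₁+j₂+J+1=9
(j₁±m₁, j₂±m₂, J±M) = (2,2,2,4,2,4)
P² = 256/15
sum k=0..2:
  [0] +1/16 = 1/16
  [1] −1/6 = -1/6
  [2] +1/96 = 1/96
S = -3/32
C² = P²·S² = 3/20 ; C = -0.387298

−√(3/20) ≈ -0.387298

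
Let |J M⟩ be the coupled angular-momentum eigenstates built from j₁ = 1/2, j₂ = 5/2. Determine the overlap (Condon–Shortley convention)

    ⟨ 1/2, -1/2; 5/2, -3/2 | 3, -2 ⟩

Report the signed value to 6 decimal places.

+0.912871

triangle: 0!×1!×5!/7! = 120/5040
(j±m)!: 0!×1!×1!×4!×1!×5! = 2880
prefactor² = (2J+1)×Δ×N² = 480
  k=0: +1/(0!×0!×1!×1!×0!×4!) = 1/24
Σ = 1/24  ⇒  CG² = 480×1/24² = 5/6
CG = +√(5/6) = +0.912871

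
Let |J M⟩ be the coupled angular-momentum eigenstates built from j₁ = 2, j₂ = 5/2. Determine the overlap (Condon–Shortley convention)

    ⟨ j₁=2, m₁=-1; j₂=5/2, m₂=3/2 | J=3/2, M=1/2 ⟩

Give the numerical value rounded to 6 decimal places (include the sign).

+0.138013  (= +√(2/105))

j₁+j₂−J=3  J+j₁−j₂=1  J−j₁+j₂=2  j₁+j₂+J+1=7
(j₁±m₁, j₂±m₂, J±M) = (1,3,4,1,2,1)
P² = 96/35
sum k=2..3:
  [2] +1/4 = 1/4
  [3] −1/6 = -1/6
S = 1/12
C² = P²·S² = 2/105 ; C = +0.138013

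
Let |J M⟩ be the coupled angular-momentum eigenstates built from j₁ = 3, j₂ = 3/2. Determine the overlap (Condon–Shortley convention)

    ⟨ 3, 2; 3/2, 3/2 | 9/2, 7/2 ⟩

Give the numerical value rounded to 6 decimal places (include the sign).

triangle: 0!*6!*3!/10! = 4320/3628800
(j±m)!: 5!*1!*3!*0!*8!*1! = 29030400
prefactor² = (2J+1)*Δ*N² = 345600
  k=0: +1/(0!*0!*1!*3!*5!*0!) = 1/720
Σ = 1/720  ⇒  CG² = 345600*1/720² = 2/3
CG = +√(2/3) = +0.816497

+√(2/3) ≈ +0.816497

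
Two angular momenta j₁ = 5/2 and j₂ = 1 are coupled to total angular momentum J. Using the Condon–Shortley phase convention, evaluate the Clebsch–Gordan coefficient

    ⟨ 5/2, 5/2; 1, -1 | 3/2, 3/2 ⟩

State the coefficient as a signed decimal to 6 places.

+√(2/3) = +0.816497

√[4·2!3!0!/6! · 5!0!0!2!3!0!] = √(96)
  +(−1)^0/∏(0,2,0,0,3,0)! = 1/12  (running 1/12)
⟨..|..⟩ = √(96)·(1/12) = +0.816497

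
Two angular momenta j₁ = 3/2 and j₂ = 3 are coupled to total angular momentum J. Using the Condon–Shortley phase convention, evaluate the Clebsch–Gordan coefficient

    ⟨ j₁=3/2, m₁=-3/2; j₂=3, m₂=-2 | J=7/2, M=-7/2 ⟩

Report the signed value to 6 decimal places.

√[8·1!2!5!/9! · 0!3!1!5!0!7!] = √(19200)
  +(−1)^1/∏(1,0,2,0,0,5)! = -1/240  (running -1/240)
⟨..|..⟩ = √(19200)·(-1/240) = -0.577350

−√(1/3) = -0.577350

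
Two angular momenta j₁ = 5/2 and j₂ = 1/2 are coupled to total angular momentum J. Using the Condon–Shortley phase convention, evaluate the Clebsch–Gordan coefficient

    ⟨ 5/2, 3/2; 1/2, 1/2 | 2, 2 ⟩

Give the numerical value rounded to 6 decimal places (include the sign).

−√(1/6) = -0.408248

j₁+j₂−J=1  J+j₁−j₂=4  J−j₁+j₂=0  j₁+j₂+J+1=6
(j₁±m₁, j₂±m₂, J±M) = (4,1,1,0,4,0)
P² = 96
sum k=1..1:
  [1] −1/24 = -1/24
S = -1/24
C² = P²·S² = 1/6 ; C = -0.408248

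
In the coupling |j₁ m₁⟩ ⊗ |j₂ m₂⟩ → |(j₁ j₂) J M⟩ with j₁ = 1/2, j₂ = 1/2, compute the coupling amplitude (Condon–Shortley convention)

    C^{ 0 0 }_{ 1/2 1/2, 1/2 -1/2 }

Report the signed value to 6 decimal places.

+√(1/2) ≈ +0.707107

j₁+j₂−J=1  J+j₁−j₂=0  J−j₁+j₂=0  j₁+j₂+J+1=2
(j₁±m₁, j₂±m₂, J±M) = (1,0,0,1,0,0)
P² = 1/2
sum k=0..0:
  [0] +1/1 = 1
S = 1
C² = P²·S² = 1/2 ; C = +0.707107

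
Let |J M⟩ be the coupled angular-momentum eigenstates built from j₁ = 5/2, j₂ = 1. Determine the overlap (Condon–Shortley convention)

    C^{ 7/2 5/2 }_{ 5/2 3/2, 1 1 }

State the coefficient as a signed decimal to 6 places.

j₁+j₂−J=0  J+j₁−j₂=5  J−j₁+j₂=2  j₁+j₂+J+1=8
(j₁±m₁, j₂±m₂, J±M) = (4,1,2,0,6,1)
P² = 11520/7
sum k=0..0:
  [0] +1/48 = 1/48
S = 1/48
C² = P²·S² = 5/7 ; C = +0.845154

+√(5/7) = +0.845154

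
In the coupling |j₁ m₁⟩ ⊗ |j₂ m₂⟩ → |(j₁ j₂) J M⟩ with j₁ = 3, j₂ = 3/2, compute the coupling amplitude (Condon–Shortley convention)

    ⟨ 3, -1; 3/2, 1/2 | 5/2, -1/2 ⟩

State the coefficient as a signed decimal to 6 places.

-0.119523

√[6·2!4!1!/8! · 2!4!2!1!2!3!] = √(288/35)
  +(−1)^1/∏(1,1,3,1,1,0)! = -1/6  (running -1/6)
  +(−1)^2/∏(2,0,2,0,2,1)! = 1/8  (running -1/24)
⟨..|..⟩ = √(288/35)·(-1/24) = -0.119523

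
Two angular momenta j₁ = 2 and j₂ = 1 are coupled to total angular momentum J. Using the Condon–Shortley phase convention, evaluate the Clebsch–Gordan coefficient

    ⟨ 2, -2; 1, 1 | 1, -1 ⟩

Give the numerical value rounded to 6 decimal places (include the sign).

+0.774597  (= +√(3/5))

√[3·2!2!0!/5! · 0!4!2!0!0!2!] = √(48/5)
  +(−1)^2/∏(2,0,2,0,0,0)! = 1/4  (running 1/4)
⟨..|..⟩ = √(48/5)·(1/4) = +0.774597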